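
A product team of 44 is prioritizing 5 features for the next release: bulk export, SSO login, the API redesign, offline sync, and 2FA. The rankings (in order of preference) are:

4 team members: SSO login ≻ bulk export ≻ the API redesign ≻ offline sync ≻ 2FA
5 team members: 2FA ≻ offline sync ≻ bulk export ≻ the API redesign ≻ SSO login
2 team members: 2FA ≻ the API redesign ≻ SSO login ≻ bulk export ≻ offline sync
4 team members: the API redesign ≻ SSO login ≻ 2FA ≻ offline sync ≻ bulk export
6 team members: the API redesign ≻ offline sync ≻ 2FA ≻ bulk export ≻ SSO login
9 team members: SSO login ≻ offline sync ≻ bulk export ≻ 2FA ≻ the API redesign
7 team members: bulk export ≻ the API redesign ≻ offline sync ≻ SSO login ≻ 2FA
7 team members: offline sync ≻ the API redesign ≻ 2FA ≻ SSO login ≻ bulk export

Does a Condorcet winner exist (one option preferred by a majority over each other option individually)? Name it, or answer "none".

Checking pairwise contests:
SSO login beats bulk export 26–18.
the API redesign beats SSO login 31–13.
bulk export beats the API redesign 25–19.
the API redesign beats offline sync 23–21.
SSO login beats 2FA 24–20.
Every option loses at least one head-to-head, so there is no Condorcet winner.

none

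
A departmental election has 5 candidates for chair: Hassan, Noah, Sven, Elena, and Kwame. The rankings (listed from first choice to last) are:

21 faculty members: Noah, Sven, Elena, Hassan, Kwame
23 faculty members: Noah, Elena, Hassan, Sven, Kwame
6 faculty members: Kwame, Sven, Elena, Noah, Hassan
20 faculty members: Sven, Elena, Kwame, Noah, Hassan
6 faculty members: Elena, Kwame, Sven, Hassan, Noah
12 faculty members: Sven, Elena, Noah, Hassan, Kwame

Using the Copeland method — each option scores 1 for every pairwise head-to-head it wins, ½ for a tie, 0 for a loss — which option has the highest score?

Sven

Hassan: beats Kwame; loses to Noah, Sven, and Elena → score 1.
Noah: beats Hassan and Kwame; ties Sven and Elena → score 3.
Sven: beats Hassan, Elena, and Kwame; ties Noah → score 3.5.
Elena: beats Hassan and Kwame; ties Noah; loses to Sven → score 2.5.
Kwame: loses to Hassan, Noah, Sven, and Elena → score 0.
Sven has the best pairwise record.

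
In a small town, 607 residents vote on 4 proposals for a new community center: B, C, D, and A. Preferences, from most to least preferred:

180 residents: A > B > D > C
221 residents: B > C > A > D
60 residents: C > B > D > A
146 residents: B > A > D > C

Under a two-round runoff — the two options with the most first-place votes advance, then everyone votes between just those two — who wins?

B

Round 1 first-place votes: B 367, C 60, D 0, A 180.
B and A advance.
Runoff: B is preferred to A by 427 voters; A by 180.
B wins the runoff.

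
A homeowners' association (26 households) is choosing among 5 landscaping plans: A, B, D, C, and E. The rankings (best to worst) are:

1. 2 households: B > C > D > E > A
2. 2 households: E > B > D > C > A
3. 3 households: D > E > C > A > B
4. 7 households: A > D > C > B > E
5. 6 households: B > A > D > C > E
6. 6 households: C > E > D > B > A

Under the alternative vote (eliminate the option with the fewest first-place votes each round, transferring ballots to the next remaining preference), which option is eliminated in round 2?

D

Round 1: A 7, B 8, D 3, C 6, E 2. Eliminate E.
Round 2: A 7, B 10, D 3, C 6. Eliminate D.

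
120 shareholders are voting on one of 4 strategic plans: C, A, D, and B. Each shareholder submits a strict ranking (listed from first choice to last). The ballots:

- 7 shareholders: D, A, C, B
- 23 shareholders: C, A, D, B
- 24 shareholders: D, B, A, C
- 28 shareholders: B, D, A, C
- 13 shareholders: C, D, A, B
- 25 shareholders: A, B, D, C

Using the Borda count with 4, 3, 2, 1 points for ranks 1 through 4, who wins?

C: 7·2 + 23·4 + 24·1 + 28·1 + 13·4 + 25·1 = 235
A: 7·3 + 23·3 + 24·2 + 28·2 + 13·2 + 25·4 = 320
D: 7·4 + 23·2 + 24·4 + 28·3 + 13·3 + 25·2 = 343
B: 7·1 + 23·1 + 24·3 + 28·4 + 13·1 + 25·3 = 302
D has the highest Borda score (343).

D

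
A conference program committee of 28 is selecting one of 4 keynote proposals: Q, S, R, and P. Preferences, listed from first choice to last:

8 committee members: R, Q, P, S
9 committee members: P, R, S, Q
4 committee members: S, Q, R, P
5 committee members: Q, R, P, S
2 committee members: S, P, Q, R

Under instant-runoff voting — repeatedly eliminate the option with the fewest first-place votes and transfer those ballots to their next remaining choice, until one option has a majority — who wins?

R

Round 1: Q 5, S 6, R 8, P 9. Eliminate Q.
Round 2: S 6, R 13, P 9. Eliminate S.
Round 3: R 17, P 11. R has a majority.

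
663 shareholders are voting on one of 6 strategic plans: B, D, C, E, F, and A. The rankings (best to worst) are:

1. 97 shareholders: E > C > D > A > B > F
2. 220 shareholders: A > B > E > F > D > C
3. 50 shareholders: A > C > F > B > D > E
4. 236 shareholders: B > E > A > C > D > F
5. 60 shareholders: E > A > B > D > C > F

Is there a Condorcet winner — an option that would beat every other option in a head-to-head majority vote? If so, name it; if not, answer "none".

Checking pairwise contests:
A beats B 427–236.
B beats D 566–97.
B beats C 516–147.
B beats E 506–157.
B beats F 613–50.
E beats A 393–270.
Every option loses at least one head-to-head, so there is no Condorcet winner.

none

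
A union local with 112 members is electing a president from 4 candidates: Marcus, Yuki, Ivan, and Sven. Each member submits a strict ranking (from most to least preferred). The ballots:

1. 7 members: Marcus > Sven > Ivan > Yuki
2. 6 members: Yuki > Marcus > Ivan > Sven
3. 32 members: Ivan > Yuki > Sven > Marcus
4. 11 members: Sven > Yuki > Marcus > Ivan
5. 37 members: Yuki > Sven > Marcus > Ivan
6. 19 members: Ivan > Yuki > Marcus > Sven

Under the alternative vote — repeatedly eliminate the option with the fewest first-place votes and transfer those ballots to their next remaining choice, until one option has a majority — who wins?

Round 1: Marcus 7, Yuki 43, Ivan 51, Sven 11. Eliminate Marcus.
Round 2: Yuki 43, Ivan 51, Sven 18. Eliminate Sven.
Round 3: Yuki 54, Ivan 58. Ivan has a majority.

Ivan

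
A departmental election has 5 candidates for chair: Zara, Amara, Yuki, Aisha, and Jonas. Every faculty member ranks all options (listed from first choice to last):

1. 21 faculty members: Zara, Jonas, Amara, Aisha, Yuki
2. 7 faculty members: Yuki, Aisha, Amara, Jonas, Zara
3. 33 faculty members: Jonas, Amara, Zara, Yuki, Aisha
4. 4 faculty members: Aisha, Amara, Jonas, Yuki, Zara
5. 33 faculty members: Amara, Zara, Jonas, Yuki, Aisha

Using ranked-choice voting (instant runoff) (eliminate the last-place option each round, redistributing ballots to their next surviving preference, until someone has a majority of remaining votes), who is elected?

Round 1: Zara 21, Amara 33, Yuki 7, Aisha 4, Jonas 33. Eliminate Aisha.
Round 2: Zara 21, Amara 37, Yuki 7, Jonas 33. Eliminate Yuki.
Round 3: Zara 21, Amara 44, Jonas 33. Eliminate Zara.
Round 4: Amara 44, Jonas 54. Jonas has a majority.

Jonas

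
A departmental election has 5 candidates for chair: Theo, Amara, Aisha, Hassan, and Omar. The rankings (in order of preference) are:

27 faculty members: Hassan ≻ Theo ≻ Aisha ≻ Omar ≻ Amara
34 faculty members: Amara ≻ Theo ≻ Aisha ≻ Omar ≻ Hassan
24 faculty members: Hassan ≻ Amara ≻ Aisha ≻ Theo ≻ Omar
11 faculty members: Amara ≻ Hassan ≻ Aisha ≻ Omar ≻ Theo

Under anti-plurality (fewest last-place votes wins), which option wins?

Aisha

Last-place votes: Theo 11, Amara 27, Aisha 0, Hassan 34, Omar 24.
Aisha is ranked last by the fewest voters, so Aisha wins.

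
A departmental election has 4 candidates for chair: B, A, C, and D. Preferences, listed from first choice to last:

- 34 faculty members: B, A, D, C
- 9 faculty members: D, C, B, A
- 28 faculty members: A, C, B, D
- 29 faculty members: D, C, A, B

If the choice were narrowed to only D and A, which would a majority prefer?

Voters preferring D to A: 38; preferring A to D: 62.
A wins the head-to-head.

A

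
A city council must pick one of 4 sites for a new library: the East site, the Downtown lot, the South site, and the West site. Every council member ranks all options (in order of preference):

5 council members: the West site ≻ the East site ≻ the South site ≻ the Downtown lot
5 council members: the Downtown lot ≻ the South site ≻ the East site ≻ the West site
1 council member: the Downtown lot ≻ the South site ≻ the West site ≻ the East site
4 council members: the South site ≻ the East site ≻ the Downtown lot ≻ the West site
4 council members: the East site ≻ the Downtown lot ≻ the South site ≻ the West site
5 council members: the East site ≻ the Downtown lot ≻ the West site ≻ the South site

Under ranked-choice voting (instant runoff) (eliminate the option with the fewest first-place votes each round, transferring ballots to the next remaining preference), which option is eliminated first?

Round 1: the East site 9, the Downtown lot 6, the South site 4, the West site 5. Eliminate the South site.

the South site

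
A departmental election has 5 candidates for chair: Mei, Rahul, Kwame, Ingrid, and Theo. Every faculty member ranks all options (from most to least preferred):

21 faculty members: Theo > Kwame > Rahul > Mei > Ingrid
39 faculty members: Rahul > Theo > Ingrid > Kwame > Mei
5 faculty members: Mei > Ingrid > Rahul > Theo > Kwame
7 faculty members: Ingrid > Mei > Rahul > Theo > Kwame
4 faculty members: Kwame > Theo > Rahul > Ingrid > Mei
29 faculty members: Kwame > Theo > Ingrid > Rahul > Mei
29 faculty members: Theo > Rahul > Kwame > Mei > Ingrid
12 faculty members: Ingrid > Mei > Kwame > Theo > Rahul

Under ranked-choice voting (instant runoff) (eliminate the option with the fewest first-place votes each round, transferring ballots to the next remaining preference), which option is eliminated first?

Round 1: Mei 5, Rahul 39, Kwame 33, Ingrid 19, Theo 50. Eliminate Mei.

Mei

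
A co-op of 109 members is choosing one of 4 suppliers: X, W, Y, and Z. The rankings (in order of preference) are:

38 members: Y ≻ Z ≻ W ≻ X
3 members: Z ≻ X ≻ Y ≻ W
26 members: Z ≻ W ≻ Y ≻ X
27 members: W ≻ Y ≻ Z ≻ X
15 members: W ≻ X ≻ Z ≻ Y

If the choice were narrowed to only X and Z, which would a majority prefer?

Z

Voters preferring X to Z: 15; preferring Z to X: 94.
Z wins the head-to-head.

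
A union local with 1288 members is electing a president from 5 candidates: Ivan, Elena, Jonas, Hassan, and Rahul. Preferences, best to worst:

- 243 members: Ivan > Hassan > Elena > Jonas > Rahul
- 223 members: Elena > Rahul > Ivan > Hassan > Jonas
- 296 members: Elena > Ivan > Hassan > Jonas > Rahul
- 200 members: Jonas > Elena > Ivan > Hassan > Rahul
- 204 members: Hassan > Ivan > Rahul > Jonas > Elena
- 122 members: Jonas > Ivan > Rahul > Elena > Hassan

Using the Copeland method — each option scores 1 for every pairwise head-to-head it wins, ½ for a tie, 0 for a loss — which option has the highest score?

Ivan: beats Jonas, Hassan, and Rahul; loses to Elena → score 3.
Elena: beats Ivan, Jonas, Hassan, and Rahul → score 4.
Jonas: beats Rahul; loses to Ivan, Elena, and Hassan → score 1.
Hassan: beats Jonas and Rahul; loses to Ivan and Elena → score 2.
Rahul: loses to Ivan, Elena, Jonas, and Hassan → score 0.
Elena has the best pairwise record.

Elena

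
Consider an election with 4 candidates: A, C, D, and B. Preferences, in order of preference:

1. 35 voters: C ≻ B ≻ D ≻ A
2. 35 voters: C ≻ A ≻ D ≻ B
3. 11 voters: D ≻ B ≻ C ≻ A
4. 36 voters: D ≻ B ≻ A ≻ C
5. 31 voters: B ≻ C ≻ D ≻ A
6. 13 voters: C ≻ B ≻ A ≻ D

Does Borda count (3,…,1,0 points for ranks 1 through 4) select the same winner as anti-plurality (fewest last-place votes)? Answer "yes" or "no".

no

Borda — scores: A 119, C 322, D 242, B 283. Winner: C.
Anti-plurality — last-place votes: A 77, C 36, D 13, B 35. Winner: D.
The two methods disagree.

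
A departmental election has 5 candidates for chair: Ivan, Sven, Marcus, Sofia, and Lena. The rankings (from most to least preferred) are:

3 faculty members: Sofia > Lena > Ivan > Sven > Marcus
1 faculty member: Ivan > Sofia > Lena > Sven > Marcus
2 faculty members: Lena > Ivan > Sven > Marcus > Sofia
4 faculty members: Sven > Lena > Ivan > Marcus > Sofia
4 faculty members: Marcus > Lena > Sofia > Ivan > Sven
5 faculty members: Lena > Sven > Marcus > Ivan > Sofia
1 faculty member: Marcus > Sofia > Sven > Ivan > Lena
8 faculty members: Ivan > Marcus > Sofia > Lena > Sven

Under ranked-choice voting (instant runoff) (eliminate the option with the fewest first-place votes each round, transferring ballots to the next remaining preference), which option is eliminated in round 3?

Round 1: Ivan 9, Sven 4, Marcus 5, Sofia 3, Lena 7. Eliminate Sofia.
Round 2: Ivan 9, Sven 4, Marcus 5, Lena 10. Eliminate Sven.
Round 3: Ivan 9, Marcus 5, Lena 14. Eliminate Marcus.

Marcus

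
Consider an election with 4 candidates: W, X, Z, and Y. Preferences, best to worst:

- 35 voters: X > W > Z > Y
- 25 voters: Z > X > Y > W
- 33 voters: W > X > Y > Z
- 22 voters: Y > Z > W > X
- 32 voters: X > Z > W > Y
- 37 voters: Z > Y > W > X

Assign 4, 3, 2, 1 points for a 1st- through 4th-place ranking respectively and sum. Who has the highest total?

Z

W: 35·3 + 25·1 + 33·4 + 22·2 + 32·2 + 37·2 = 444
X: 35·4 + 25·3 + 33·3 + 22·1 + 32·4 + 37·1 = 501
Z: 35·2 + 25·4 + 33·1 + 22·3 + 32·3 + 37·4 = 513
Y: 35·1 + 25·2 + 33·2 + 22·4 + 32·1 + 37·3 = 382
Z has the highest Borda score (513).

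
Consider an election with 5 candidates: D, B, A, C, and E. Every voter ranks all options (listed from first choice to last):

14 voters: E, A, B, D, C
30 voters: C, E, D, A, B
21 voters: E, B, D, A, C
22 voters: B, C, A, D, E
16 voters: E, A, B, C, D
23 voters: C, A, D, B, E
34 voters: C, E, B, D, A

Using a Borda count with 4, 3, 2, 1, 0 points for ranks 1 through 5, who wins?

C

D: 14·1 + 30·2 + 21·2 + 22·1 + 16·0 + 23·2 + 34·1 = 218
B: 14·2 + 30·0 + 21·3 + 22·4 + 16·2 + 23·1 + 34·2 = 302
A: 14·3 + 30·1 + 21·1 + 22·2 + 16·3 + 23·3 + 34·0 = 254
C: 14·0 + 30·4 + 21·0 + 22·3 + 16·1 + 23·4 + 34·4 = 430
E: 14·4 + 30·3 + 21·4 + 22·0 + 16·4 + 23·0 + 34·3 = 396
C has the highest Borda score (430).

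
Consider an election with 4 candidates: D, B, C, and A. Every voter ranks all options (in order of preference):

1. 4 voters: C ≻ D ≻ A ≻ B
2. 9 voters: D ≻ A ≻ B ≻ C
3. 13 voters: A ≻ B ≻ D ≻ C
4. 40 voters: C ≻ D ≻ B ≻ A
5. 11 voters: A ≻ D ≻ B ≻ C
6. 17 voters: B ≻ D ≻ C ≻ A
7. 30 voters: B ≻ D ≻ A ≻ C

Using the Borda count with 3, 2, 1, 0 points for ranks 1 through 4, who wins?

D

D: 4·2 + 9·3 + 13·1 + 40·2 + 11·2 + 17·2 + 30·2 = 244
B: 4·0 + 9·1 + 13·2 + 40·1 + 11·1 + 17·3 + 30·3 = 227
C: 4·3 + 9·0 + 13·0 + 40·3 + 11·0 + 17·1 + 30·0 = 149
A: 4·1 + 9·2 + 13·3 + 40·0 + 11·3 + 17·0 + 30·1 = 124
D has the highest Borda score (244).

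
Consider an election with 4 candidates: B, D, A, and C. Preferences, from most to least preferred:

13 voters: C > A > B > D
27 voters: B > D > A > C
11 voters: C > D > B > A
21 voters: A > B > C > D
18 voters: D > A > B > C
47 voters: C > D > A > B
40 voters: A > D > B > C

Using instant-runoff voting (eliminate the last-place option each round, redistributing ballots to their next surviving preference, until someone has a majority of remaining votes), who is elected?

Round 1: B 27, D 18, A 61, C 71. Eliminate D.
Round 2: B 27, A 79, C 71. Eliminate B.
Round 3: A 106, C 71. A has a majority.

A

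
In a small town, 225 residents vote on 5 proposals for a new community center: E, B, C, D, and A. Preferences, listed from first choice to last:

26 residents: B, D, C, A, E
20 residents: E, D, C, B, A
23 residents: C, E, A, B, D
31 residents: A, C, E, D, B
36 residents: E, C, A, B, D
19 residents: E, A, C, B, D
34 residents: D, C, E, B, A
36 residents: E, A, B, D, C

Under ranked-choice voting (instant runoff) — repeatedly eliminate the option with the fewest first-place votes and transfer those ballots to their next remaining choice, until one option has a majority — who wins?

E

Round 1: E 111, B 26, C 23, D 34, A 31. Eliminate C.
Round 2: E 134, B 26, D 34, A 31. E has a majority.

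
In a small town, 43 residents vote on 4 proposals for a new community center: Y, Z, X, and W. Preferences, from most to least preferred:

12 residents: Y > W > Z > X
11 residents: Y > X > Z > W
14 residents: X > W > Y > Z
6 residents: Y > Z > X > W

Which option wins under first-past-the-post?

First-place votes: Y 29, Z 0, X 14, W 0.
Y has the most first-place votes.

Y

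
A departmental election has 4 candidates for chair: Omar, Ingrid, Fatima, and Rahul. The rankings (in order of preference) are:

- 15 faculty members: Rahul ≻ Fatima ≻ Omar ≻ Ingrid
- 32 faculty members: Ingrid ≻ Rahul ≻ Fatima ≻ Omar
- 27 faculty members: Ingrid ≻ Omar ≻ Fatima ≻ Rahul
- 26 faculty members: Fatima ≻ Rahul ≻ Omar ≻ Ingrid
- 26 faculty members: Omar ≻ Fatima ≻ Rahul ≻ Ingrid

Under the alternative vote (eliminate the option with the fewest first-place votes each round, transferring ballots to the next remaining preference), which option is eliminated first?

Rahul

Round 1: Omar 26, Ingrid 59, Fatima 26, Rahul 15. Eliminate Rahul.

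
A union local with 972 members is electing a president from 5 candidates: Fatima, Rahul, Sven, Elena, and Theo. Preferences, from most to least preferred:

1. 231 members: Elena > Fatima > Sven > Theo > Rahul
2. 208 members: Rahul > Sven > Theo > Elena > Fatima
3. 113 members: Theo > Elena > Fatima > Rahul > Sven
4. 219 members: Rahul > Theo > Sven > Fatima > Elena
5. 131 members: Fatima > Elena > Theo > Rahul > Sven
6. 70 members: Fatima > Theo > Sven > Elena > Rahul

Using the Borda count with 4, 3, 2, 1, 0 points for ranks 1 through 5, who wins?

Fatima: 231·3 + 208·0 + 113·2 + 219·1 + 131·4 + 70·4 = 1942
Rahul: 231·0 + 208·4 + 113·1 + 219·4 + 131·1 + 70·0 = 1952
Sven: 231·2 + 208·3 + 113·0 + 219·2 + 131·0 + 70·2 = 1664
Elena: 231·4 + 208·1 + 113·3 + 219·0 + 131·3 + 70·1 = 1934
Theo: 231·1 + 208·2 + 113·4 + 219·3 + 131·2 + 70·3 = 2228
Theo has the highest Borda score (2228).

Theo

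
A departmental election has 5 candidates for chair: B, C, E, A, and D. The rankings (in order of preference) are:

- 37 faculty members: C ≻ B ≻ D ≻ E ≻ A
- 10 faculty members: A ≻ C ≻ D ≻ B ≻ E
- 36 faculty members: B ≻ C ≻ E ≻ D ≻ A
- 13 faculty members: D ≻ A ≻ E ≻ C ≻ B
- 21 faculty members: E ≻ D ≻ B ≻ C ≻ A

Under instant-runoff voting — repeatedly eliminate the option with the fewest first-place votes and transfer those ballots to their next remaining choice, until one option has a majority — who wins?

Round 1: B 36, C 37, E 21, A 10, D 13. Eliminate A.
Round 2: B 36, C 47, E 21, D 13. Eliminate D.
Round 3: B 36, C 47, E 34. Eliminate E.
Round 4: B 57, C 60. C has a majority.

C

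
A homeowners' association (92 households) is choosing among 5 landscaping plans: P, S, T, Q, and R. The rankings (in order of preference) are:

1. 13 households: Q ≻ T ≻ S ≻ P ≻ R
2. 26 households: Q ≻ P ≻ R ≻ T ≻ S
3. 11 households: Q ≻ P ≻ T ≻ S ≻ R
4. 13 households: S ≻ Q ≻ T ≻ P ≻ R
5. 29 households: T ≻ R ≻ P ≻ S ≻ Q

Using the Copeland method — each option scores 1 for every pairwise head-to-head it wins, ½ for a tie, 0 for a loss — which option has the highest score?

P: beats S and R; loses to T and Q → score 2.
S: loses to P, T, Q, and R → score 0.
T: beats P, S, and R; loses to Q → score 3.
Q: beats P, S, T, and R → score 4.
R: beats S; loses to P, T, and Q → score 1.
Q has the best pairwise record.

Q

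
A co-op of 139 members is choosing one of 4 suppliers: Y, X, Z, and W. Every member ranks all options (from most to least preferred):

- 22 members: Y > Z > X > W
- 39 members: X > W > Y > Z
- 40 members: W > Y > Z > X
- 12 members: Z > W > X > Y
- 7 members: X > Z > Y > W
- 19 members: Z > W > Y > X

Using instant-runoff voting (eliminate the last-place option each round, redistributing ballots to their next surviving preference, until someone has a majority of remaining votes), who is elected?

Round 1: Y 22, X 46, Z 31, W 40. Eliminate Y.
Round 2: X 46, Z 53, W 40. Eliminate W.
Round 3: X 46, Z 93. Z has a majority.

Z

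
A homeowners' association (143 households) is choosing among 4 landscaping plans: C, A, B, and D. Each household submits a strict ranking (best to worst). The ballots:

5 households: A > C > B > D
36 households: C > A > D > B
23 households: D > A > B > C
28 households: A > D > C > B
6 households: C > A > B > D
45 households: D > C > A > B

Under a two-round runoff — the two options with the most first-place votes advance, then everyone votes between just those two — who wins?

Round 1 first-place votes: C 42, A 33, B 0, D 68.
D and C advance.
Runoff: D is preferred to C by 96 voters; C by 47.
D wins the runoff.

D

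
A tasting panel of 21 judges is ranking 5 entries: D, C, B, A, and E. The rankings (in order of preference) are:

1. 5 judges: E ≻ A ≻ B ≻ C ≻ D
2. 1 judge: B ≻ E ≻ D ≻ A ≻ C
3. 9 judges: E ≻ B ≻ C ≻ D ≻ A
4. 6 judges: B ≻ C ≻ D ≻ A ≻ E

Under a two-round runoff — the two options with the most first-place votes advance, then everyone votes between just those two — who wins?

E

Round 1 first-place votes: D 0, C 0, B 7, A 0, E 14.
E and B advance.
Runoff: E is preferred to B by 14 voters; B by 7.
E wins the runoff.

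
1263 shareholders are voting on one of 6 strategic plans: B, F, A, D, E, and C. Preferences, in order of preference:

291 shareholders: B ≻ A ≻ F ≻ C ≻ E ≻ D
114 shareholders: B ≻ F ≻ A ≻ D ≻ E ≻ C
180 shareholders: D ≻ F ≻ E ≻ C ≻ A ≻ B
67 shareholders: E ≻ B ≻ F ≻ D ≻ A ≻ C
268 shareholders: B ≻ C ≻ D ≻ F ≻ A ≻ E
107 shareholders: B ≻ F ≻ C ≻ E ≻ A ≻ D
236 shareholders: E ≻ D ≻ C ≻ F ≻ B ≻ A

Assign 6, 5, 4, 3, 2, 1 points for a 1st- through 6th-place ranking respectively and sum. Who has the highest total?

B

B: 291·6 + 114·6 + 180·1 + 67·5 + 268·6 + 107·6 + 236·2 = 5667
F: 291·4 + 114·5 + 180·5 + 67·4 + 268·3 + 107·5 + 236·3 = 4949
A: 291·5 + 114·4 + 180·2 + 67·2 + 268·2 + 107·2 + 236·1 = 3391
D: 291·1 + 114·3 + 180·6 + 67·3 + 268·4 + 107·1 + 236·5 = 4273
E: 291·2 + 114·2 + 180·4 + 67·6 + 268·1 + 107·3 + 236·6 = 3937
C: 291·3 + 114·1 + 180·3 + 67·1 + 268·5 + 107·4 + 236·4 = 4306
B has the highest Borda score (5667).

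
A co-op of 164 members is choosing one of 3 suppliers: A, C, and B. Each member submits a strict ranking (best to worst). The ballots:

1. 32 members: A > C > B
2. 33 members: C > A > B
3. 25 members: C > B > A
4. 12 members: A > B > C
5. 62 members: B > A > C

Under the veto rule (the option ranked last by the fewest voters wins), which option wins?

Last-place votes: A 25, C 74, B 65.
A is ranked last by the fewest voters, so A wins.

A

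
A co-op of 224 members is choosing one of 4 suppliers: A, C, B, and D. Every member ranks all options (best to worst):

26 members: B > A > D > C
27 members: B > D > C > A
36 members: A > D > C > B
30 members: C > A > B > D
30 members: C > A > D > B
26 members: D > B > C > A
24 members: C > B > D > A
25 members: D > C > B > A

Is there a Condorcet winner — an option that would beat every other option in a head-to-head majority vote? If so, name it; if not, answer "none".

none

Checking pairwise contests:
C beats A 162–62.
D beats C 140–84.
C beats B 145–79.
A beats D 122–102.
Every option loses at least one head-to-head, so there is no Condorcet winner.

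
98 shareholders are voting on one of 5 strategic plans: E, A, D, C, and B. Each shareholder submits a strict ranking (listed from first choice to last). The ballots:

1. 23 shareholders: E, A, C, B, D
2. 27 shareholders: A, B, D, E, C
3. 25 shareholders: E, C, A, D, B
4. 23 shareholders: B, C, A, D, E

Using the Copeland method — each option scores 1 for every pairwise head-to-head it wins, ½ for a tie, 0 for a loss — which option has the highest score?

A

E: beats C; loses to A, D, and B → score 1.
A: beats E, D, C, and B → score 4.
D: beats E; loses to A, C, and B → score 1.
C: beats D; loses to E, A, and B → score 1.
B: beats E, D, and C; loses to A → score 3.
A has the best pairwise record.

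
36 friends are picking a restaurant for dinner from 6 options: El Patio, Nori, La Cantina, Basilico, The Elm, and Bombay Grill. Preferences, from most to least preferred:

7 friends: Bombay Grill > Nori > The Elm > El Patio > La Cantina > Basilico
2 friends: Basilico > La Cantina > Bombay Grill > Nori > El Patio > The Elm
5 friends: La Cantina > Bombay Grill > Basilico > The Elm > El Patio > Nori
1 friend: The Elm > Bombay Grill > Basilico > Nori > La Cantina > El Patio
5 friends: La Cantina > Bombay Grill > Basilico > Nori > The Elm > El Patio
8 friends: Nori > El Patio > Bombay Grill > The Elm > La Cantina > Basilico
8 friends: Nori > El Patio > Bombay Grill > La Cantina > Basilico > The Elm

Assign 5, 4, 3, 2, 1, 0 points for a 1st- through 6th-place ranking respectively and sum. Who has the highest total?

El Patio: 7·2 + 2·1 + 5·1 + 1·0 + 5·0 + 8·4 + 8·4 = 85
Nori: 7·4 + 2·2 + 5·0 + 1·2 + 5·2 + 8·5 + 8·5 = 124
La Cantina: 7·1 + 2·4 + 5·5 + 1·1 + 5·5 + 8·1 + 8·2 = 90
Basilico: 7·0 + 2·5 + 5·3 + 1·3 + 5·3 + 8·0 + 8·1 = 51
The Elm: 7·3 + 2·0 + 5·2 + 1·5 + 5·1 + 8·2 + 8·0 = 57
Bombay Grill: 7·5 + 2·3 + 5·4 + 1·4 + 5·4 + 8·3 + 8·3 = 133
Bombay Grill has the highest Borda score (133).

Bombay Grill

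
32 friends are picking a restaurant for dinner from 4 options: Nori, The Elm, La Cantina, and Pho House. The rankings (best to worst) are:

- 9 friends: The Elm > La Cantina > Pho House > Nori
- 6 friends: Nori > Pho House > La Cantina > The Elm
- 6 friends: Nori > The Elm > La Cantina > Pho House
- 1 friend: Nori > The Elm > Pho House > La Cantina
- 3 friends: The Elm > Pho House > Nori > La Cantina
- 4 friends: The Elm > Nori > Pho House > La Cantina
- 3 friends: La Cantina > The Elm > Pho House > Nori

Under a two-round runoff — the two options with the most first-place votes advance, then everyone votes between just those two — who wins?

Round 1 first-place votes: Nori 13, The Elm 16, La Cantina 3, Pho House 0.
The Elm and Nori advance.
Runoff: The Elm is preferred to Nori by 19 voters; Nori by 13.
The Elm wins the runoff.

The Elm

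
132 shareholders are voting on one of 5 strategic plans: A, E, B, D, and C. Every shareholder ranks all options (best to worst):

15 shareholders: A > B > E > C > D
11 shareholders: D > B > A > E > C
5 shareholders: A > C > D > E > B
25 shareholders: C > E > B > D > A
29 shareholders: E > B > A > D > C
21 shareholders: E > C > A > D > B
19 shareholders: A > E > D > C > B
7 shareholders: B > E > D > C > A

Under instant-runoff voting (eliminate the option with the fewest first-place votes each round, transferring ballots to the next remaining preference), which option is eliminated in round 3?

Round 1: A 39, E 50, B 7, D 11, C 25. Eliminate B.
Round 2: A 39, E 57, D 11, C 25. Eliminate D.
Round 3: A 50, E 57, C 25. Eliminate C.

C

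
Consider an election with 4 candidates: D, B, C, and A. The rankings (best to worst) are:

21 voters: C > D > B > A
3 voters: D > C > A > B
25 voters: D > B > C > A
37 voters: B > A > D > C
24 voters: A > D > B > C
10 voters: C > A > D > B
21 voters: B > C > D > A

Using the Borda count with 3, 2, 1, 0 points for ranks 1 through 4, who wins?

B

D: 21·2 + 3·3 + 25·3 + 37·1 + 24·2 + 10·1 + 21·1 = 242
B: 21·1 + 3·0 + 25·2 + 37·3 + 24·1 + 10·0 + 21·3 = 269
C: 21·3 + 3·2 + 25·1 + 37·0 + 24·0 + 10·3 + 21·2 = 166
A: 21·0 + 3·1 + 25·0 + 37·2 + 24·3 + 10·2 + 21·0 = 169
B has the highest Borda score (269).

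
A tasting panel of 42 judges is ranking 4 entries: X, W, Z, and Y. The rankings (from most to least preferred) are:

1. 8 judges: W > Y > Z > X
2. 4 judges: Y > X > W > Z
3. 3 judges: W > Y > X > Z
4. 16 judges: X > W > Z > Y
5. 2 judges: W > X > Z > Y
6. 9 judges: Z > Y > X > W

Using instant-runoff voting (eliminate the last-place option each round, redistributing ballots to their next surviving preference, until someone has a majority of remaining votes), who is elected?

Round 1: X 16, W 13, Z 9, Y 4. Eliminate Y.
Round 2: X 20, W 13, Z 9. Eliminate Z.
Round 3: X 29, W 13. X has a majority.

X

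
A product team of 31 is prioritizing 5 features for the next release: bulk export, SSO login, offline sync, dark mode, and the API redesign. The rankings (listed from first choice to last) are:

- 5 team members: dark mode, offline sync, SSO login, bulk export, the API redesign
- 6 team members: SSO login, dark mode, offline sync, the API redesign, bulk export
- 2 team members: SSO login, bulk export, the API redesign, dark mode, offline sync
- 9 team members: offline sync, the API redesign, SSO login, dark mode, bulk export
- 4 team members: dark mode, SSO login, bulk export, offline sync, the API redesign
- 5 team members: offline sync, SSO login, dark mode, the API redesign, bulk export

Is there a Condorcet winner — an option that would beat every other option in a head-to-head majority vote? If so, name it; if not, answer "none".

Checking pairwise contests:
SSO login beats bulk export 31–0.
offline sync beats SSO login 19–12.
dark mode beats offline sync 17–14.
SSO login beats dark mode 22–9.
SSO login beats the API redesign 22–9.
Every option loses at least one head-to-head, so there is no Condorcet winner.

none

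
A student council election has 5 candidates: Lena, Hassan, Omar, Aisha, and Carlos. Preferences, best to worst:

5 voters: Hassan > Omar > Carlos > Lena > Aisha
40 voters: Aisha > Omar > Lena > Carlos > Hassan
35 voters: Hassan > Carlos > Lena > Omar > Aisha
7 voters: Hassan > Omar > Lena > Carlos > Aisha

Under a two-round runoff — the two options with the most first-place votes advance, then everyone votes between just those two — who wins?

Hassan

Round 1 first-place votes: Lena 0, Hassan 47, Omar 0, Aisha 40, Carlos 0.
Hassan and Aisha advance.
Runoff: Hassan is preferred to Aisha by 47 voters; Aisha by 40.
Hassan wins the runoff.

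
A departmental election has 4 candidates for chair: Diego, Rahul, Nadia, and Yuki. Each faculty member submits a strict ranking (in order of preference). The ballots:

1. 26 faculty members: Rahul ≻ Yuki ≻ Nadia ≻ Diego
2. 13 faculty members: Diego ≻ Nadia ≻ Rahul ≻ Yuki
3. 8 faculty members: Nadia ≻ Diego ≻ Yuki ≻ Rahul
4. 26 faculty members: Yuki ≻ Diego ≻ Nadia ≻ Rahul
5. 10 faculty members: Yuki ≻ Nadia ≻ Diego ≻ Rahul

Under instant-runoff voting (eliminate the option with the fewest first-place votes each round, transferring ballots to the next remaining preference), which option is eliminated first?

Nadia

Round 1: Diego 13, Rahul 26, Nadia 8, Yuki 36. Eliminate Nadia.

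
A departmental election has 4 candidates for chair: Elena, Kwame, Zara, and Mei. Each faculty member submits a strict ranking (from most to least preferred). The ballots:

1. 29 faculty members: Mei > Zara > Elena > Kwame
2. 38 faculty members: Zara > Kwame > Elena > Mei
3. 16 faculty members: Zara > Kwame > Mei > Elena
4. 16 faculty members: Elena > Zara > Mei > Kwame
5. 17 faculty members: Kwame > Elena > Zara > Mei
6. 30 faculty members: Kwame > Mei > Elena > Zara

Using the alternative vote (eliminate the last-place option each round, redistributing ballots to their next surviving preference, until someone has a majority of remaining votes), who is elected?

Zara

Round 1: Elena 16, Kwame 47, Zara 54, Mei 29. Eliminate Elena.
Round 2: Kwame 47, Zara 70, Mei 29. Eliminate Mei.
Round 3: Kwame 47, Zara 99. Zara has a majority.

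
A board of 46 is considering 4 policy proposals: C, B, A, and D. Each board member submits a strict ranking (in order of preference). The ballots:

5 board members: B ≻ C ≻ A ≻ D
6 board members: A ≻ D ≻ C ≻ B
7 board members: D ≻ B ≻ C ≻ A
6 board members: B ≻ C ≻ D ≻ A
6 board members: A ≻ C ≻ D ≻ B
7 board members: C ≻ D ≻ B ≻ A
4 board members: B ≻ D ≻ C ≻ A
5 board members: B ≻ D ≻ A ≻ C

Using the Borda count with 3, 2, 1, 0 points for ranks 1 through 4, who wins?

B

C: 5·2 + 6·1 + 7·1 + 6·2 + 6·2 + 7·3 + 4·1 + 5·0 = 72
B: 5·3 + 6·0 + 7·2 + 6·3 + 6·0 + 7·1 + 4·3 + 5·3 = 81
A: 5·1 + 6·3 + 7·0 + 6·0 + 6·3 + 7·0 + 4·0 + 5·1 = 46
D: 5·0 + 6·2 + 7·3 + 6·1 + 6·1 + 7·2 + 4·2 + 5·2 = 77
B has the highest Borda score (81).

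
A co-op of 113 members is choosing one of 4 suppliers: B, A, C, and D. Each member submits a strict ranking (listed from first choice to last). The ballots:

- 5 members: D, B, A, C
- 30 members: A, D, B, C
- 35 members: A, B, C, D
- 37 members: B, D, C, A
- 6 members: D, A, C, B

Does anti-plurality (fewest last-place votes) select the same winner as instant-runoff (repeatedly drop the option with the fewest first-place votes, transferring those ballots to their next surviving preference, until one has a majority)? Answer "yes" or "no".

Anti-plurality — last-place votes: B 6, A 37, C 35, D 35. Winner: B.
Instant-runoff — R1 B 37, A 65, C 0, D 11 (A winner). Winner: A.
The two methods disagree.

no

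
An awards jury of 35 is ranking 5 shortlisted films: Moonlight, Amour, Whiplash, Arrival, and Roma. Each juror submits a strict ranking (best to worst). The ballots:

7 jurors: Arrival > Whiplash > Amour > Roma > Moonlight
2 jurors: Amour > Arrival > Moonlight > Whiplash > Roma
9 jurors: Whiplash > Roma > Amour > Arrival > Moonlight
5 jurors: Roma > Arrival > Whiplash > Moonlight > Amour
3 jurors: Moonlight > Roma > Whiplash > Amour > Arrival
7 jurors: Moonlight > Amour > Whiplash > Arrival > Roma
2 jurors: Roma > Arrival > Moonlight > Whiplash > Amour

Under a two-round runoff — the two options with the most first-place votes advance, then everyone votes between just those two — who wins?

Round 1 first-place votes: Moonlight 10, Amour 2, Whiplash 9, Arrival 7, Roma 7.
Moonlight and Whiplash advance.
Runoff: Moonlight is preferred to Whiplash by 14 voters; Whiplash by 21.
Whiplash wins the runoff.

Whiplash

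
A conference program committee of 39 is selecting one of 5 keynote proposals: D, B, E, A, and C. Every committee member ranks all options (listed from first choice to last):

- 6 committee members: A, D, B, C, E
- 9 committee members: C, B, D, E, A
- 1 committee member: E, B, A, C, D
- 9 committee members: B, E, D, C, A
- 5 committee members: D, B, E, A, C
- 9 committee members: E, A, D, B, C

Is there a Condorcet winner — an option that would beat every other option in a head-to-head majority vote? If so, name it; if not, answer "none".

D vs B: 20–19 for D.
D vs E: 20–19 for D.
D vs A: 23–16 for D.
D vs C: 29–10 for D.
D beats every other option head-to-head.

D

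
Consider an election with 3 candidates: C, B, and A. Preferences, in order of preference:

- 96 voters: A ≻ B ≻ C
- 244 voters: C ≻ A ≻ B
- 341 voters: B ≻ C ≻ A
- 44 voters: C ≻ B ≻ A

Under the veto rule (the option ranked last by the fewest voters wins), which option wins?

C

Last-place votes: C 96, B 244, A 385.
C is ranked last by the fewest voters, so C wins.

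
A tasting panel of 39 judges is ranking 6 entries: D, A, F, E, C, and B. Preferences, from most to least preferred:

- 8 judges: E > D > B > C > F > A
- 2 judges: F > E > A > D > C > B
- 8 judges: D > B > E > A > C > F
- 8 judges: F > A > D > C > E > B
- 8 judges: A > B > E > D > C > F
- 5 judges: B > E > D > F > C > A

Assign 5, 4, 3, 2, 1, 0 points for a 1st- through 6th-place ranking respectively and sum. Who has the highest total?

D: 8·4 + 2·2 + 8·5 + 8·3 + 8·2 + 5·3 = 131
A: 8·0 + 2·3 + 8·2 + 8·4 + 8·5 + 5·0 = 94
F: 8·1 + 2·5 + 8·0 + 8·5 + 8·0 + 5·2 = 68
E: 8·5 + 2·4 + 8·3 + 8·1 + 8·3 + 5·4 = 124
C: 8·2 + 2·1 + 8·1 + 8·2 + 8·1 + 5·1 = 55
B: 8·3 + 2·0 + 8·4 + 8·0 + 8·4 + 5·5 = 113
D has the highest Borda score (131).

D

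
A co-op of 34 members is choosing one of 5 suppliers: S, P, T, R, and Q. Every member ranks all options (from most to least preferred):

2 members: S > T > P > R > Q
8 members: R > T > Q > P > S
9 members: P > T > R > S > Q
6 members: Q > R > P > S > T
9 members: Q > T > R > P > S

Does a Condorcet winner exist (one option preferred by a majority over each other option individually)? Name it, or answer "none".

T

T vs S: 26–8 for T.
T vs P: 19–15 for T.
T vs R: 20–14 for T.
T vs Q: 19–15 for T.
T beats every other option head-to-head.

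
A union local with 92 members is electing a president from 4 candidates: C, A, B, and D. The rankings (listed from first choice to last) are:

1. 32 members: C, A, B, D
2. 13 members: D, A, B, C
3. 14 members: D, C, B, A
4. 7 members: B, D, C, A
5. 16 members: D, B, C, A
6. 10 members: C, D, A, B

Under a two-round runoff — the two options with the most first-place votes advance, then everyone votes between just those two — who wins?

Round 1 first-place votes: C 42, A 0, B 7, D 43.
D and C advance.
Runoff: D is preferred to C by 50 voters; C by 42.
D wins the runoff.

D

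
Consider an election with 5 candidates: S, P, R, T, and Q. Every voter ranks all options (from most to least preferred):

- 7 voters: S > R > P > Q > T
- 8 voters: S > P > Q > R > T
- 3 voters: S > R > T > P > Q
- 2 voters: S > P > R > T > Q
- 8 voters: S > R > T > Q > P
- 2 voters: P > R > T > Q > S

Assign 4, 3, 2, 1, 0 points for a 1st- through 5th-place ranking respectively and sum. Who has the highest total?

S: 7·4 + 8·4 + 3·4 + 2·4 + 8·4 + 2·0 = 112
P: 7·2 + 8·3 + 3·1 + 2·3 + 8·0 + 2·4 = 55
R: 7·3 + 8·1 + 3·3 + 2·2 + 8·3 + 2·3 = 72
T: 7·0 + 8·0 + 3·2 + 2·1 + 8·2 + 2·2 = 28
Q: 7·1 + 8·2 + 3·0 + 2·0 + 8·1 + 2·1 = 33
S has the highest Borda score (112).

S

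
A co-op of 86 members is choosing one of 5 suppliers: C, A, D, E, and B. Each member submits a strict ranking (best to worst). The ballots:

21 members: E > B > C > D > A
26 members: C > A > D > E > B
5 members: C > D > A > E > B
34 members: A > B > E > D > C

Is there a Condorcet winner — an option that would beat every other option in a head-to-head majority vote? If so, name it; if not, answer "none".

Checking pairwise contests:
E beats C 55–31.
C beats A 52–34.
C beats D 52–34.
A beats E 65–21.
A beats B 65–21.
Every option loses at least one head-to-head, so there is no Condorcet winner.

none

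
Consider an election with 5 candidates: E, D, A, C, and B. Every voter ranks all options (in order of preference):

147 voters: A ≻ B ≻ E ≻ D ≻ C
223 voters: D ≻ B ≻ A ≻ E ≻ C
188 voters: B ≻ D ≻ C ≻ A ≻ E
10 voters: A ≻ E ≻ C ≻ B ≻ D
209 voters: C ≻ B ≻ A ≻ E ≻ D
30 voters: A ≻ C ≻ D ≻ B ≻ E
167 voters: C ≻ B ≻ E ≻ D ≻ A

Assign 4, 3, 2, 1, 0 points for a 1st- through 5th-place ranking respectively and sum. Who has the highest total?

B

E: 147·2 + 223·1 + 188·0 + 10·3 + 209·1 + 30·0 + 167·2 = 1090
D: 147·1 + 223·4 + 188·3 + 10·0 + 209·0 + 30·2 + 167·1 = 1830
A: 147·4 + 223·2 + 188·1 + 10·4 + 209·2 + 30·4 + 167·0 = 1800
C: 147·0 + 223·0 + 188·2 + 10·2 + 209·4 + 30·3 + 167·4 = 1990
B: 147·3 + 223·3 + 188·4 + 10·1 + 209·3 + 30·1 + 167·3 = 3030
B has the highest Borda score (3030).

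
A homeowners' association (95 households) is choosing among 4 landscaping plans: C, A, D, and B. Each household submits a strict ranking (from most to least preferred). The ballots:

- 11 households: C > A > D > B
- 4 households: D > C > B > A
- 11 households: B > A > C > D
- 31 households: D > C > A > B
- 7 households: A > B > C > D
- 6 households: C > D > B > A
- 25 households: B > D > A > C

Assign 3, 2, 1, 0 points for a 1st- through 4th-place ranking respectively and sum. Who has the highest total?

D

C: 11·3 + 4·2 + 11·1 + 31·2 + 7·1 + 6·3 + 25·0 = 139
A: 11·2 + 4·0 + 11·2 + 31·1 + 7·3 + 6·0 + 25·1 = 121
D: 11·1 + 4·3 + 11·0 + 31·3 + 7·0 + 6·2 + 25·2 = 178
B: 11·0 + 4·1 + 11·3 + 31·0 + 7·2 + 6·1 + 25·3 = 132
D has the highest Borda score (178).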